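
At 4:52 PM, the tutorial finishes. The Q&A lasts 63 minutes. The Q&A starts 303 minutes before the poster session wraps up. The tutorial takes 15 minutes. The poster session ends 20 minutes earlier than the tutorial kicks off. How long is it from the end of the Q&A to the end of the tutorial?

4 h 35 min

The tutorial starts at 4:52 PM − 15 min = 4:37 PM.
The poster session ends at 4:37 PM − 20 min = 4:17 PM.
The Q&A starts at 4:17 PM − 303 min = 11:14 AM.
The Q&A ends at 11:14 AM + 63 min = 12:17 PM.
From 12:17 PM to 4:52 PM is 4 h 35 min.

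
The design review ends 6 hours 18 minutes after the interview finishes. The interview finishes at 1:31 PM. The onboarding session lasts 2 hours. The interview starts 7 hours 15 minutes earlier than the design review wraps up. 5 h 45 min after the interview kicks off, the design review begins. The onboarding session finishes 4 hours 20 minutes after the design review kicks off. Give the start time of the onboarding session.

8:39 PM

The design review ends at 1:31 PM + 378 min = 7:49 PM.
The interview starts at 7:49 PM − 435 min = 12:34 PM.
The design review starts at 12:34 PM + 345 min = 6:19 PM.
The onboarding session ends at 6:19 PM + 260 min = 10:39 PM.
The onboarding session starts at 10:39 PM − 120 min = 8:39 PM.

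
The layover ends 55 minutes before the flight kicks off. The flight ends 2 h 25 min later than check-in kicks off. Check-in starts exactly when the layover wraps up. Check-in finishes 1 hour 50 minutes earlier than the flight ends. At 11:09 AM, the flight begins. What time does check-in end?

The layover ends at 11:09 AM − 55 min = 10:14 AM.
So check-in starts at 10:14 AM.
The flight ends at 10:14 AM + 145 min = 12:39 PM.
Check-in ends at 12:39 PM − 110 min = 10:49 AM.

10:49 AM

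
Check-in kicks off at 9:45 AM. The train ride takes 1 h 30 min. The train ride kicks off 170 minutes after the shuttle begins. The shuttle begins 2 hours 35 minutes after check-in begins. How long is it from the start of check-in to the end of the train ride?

6 hours 55 minutes

The shuttle starts at 9:45 AM + 155 min = 12:20 PM.
The train ride starts at 12:20 PM + 170 min = 3:10 PM.
The train ride ends at 3:10 PM + 90 min = 4:40 PM.
From 9:45 AM to 4:40 PM is 6 hours 55 minutes.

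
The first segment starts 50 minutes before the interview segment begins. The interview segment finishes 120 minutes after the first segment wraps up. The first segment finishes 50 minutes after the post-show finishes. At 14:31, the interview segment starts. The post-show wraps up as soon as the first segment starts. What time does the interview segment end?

The first segment starts at 14:31 − 50 min = 13:41.
So the post-show ends at 13:41.
The first segment ends at 13:41 + 50 min = 14:31.
The interview segment ends at 14:31 + 120 min = 16:31.

16:31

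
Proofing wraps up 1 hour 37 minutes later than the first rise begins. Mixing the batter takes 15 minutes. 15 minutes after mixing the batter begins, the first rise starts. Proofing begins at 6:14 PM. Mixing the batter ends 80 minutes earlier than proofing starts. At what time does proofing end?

6:31 PM

Mixing the batter ends at 6:14 PM − 80 min = 4:54 PM.
Mixing the batter starts at 4:54 PM − 15 min = 4:39 PM.
The first rise starts at 4:39 PM + 15 min = 4:54 PM.
Proofing ends at 4:54 PM + 97 min = 6:31 PM.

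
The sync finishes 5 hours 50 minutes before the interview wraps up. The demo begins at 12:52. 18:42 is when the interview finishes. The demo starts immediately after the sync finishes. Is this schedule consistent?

The sync ends at 18:42 − 350 min = 12:52.
So the demo starts at 12:52.
That matches the stated 12:52, so the schedule is consistent.

Yes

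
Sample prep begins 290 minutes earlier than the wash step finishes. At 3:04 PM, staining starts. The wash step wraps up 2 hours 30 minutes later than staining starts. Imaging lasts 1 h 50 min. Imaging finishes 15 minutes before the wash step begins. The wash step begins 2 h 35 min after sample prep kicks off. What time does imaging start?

1:14 PM

The wash step ends at 3:04 PM + 150 min = 5:34 PM.
Sample prep starts at 5:34 PM − 290 min = 12:44 PM.
The wash step starts at 12:44 PM + 155 min = 3:19 PM.
Imaging ends at 3:19 PM − 15 min = 3:04 PM.
Imaging starts at 3:04 PM − 110 min = 1:14 PM.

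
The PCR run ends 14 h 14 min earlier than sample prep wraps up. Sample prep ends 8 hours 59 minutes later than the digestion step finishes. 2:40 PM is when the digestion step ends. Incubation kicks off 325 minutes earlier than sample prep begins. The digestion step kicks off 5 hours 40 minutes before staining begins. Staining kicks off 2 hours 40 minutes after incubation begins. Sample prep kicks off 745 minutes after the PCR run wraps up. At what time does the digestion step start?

Sample prep ends at 2:40 PM + 539 min = 11:39 PM.
The PCR run ends at 11:39 PM − 854 min = 9:25 AM.
Sample prep starts at 9:25 AM + 745 min = 9:50 PM.
Incubation starts at 9:50 PM − 325 min = 4:25 PM.
Staining starts at 4:25 PM + 160 min = 7:05 PM.
The digestion step starts at 7:05 PM − 340 min = 1:25 PM.

1:25 PM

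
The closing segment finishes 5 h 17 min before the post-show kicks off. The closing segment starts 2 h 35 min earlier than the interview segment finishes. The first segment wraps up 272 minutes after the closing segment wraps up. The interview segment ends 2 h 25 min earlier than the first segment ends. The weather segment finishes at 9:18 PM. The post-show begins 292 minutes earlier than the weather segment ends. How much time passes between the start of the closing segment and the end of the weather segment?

The post-show starts at 9:18 PM − 292 min = 4:26 PM.
The closing segment ends at 4:26 PM − 317 min = 11:09 AM.
The first segment ends at 11:09 AM + 272 min = 3:41 PM.
The interview segment ends at 3:41 PM − 145 min = 1:16 PM.
The closing segment starts at 1:16 PM − 155 min = 10:41 AM.
From 10:41 AM to 9:18 PM is 10 h 37 min.

10 h 37 min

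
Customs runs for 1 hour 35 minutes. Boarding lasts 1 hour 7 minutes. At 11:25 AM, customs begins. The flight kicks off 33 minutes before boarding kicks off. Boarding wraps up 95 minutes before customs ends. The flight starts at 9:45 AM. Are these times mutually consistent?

Yes

Customs ends at 11:25 AM + 95 min = 1:00 PM.
Boarding ends at 1:00 PM − 95 min = 11:25 AM.
Boarding starts at 11:25 AM − 67 min = 10:18 AM.
The flight starts at 10:18 AM − 33 min = 9:45 AM.
That matches the stated 9:45 AM, so the schedule is consistent.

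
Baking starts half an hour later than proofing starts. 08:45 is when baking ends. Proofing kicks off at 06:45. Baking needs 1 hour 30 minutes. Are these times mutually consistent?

Baking starts at 06:45 + 30 min = 07:15.
Baking ends at 07:15 + 90 min = 08:45.
That matches the stated 08:45, so the schedule is consistent.

Yes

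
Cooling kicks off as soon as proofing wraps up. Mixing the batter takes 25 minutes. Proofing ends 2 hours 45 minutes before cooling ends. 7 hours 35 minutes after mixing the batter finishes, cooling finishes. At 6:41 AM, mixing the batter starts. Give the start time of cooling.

Mixing the batter ends at 6:41 AM + 25 min = 7:06 AM.
Cooling ends at 7:06 AM + 455 min = 2:41 PM.
Proofing ends at 2:41 PM − 165 min = 11:56 AM.
So cooling starts at 11:56 AM.

11:56 AM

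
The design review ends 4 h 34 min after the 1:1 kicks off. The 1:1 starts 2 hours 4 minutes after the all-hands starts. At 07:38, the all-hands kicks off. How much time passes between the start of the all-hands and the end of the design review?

The 1:1 starts at 07:38 + 124 min = 09:42.
The design review ends at 09:42 + 274 min = 14:16.
From 07:38 to 14:16 is 6 hours 38 minutes.

6 hours 38 minutes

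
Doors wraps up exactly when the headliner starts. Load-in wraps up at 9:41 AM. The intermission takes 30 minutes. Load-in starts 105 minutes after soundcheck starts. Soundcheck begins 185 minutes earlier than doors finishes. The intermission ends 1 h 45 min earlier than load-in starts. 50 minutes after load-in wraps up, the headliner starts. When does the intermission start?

6:56 AM

The headliner starts at 9:41 AM + 50 min = 10:31 AM.
So doors ends at 10:31 AM.
Soundcheck starts at 10:31 AM − 185 min = 7:26 AM.
Load-in starts at 7:26 AM + 105 min = 9:11 AM.
The intermission ends at 9:11 AM − 105 min = 7:26 AM.
The intermission starts at 7:26 AM − 30 min = 6:56 AM.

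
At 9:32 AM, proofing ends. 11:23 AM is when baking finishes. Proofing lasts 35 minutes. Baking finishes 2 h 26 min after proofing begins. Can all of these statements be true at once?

Yes

Proofing starts at 9:32 AM − 35 min = 8:57 AM.
Baking ends at 8:57 AM + 146 min = 11:23 AM.
That matches the stated 11:23 AM, so the schedule is consistent.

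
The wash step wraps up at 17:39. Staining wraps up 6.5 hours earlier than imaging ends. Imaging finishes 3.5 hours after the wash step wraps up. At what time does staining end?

Imaging ends at 17:39 + 210 min = 21:09.
Staining ends at 21:09 − 390 min = 14:39.

14:39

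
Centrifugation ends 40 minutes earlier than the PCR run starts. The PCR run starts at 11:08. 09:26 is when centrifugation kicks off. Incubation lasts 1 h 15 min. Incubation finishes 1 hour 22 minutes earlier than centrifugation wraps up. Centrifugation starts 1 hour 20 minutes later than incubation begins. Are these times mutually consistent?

No

Centrifugation ends at 11:08 − 40 min = 10:28.
Incubation ends at 10:28 − 82 min = 09:06.
Incubation starts at 09:06 − 75 min = 07:51.
Centrifugation starts at 07:51 + 80 min = 09:11.
But centrifugation is also said to start at 09:26 — a 15-minute conflict.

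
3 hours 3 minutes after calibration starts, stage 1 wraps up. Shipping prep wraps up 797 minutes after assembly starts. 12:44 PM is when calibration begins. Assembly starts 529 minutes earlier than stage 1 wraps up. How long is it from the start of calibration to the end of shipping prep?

Stage 1 ends at 12:44 PM + 183 min = 3:47 PM.
Assembly starts at 3:47 PM − 529 min = 6:58 AM.
Shipping prep ends at 6:58 AM + 797 min = 8:15 PM.
From 12:44 PM to 8:15 PM is 7 hours 31 minutes.

7 hours 31 minutes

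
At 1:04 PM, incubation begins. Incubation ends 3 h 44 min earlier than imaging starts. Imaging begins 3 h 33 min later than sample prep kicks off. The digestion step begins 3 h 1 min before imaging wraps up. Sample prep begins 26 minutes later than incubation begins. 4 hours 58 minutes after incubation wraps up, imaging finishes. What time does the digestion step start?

Sample prep starts at 1:04 PM + 26 min = 1:30 PM.
Imaging starts at 1:30 PM + 213 min = 5:03 PM.
Incubation ends at 5:03 PM − 224 min = 1:19 PM.
Imaging ends at 1:19 PM + 298 min = 6:17 PM.
The digestion step starts at 6:17 PM − 181 min = 3:16 PM.

3:16 PM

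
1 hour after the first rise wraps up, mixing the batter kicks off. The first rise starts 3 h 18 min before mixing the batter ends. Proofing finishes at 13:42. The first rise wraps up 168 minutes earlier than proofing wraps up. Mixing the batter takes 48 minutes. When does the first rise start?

09:24

The first rise ends at 13:42 − 168 min = 10:54.
Mixing the batter starts at 10:54 + 60 min = 11:54.
Mixing the batter ends at 11:54 + 48 min = 12:42.
The first rise starts at 12:42 − 198 min = 09:24.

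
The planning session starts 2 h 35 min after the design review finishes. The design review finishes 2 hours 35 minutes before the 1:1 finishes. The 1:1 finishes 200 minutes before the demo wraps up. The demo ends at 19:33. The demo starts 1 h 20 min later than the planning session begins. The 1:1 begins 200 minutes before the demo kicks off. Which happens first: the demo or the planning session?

The 1:1 ends at 19:33 − 200 min = 16:13.
The design review ends at 16:13 − 155 min = 13:38.
The planning session starts at 13:38 + 155 min = 16:13.
The demo starts at 16:13 + 80 min = 17:33.
The demo starts at 17:33 and the planning session starts at 16:13, so the planning session is first.

the planning session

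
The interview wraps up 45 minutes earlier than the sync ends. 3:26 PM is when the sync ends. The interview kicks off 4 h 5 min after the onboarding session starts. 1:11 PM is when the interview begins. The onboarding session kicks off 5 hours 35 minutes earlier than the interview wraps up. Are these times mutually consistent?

Yes

The interview ends at 3:26 PM − 45 min = 2:41 PM.
The onboarding session starts at 2:41 PM − 335 min = 9:06 AM.
The interview starts at 9:06 AM + 245 min = 1:11 PM.
That matches the stated 1:11 PM, so the schedule is consistent.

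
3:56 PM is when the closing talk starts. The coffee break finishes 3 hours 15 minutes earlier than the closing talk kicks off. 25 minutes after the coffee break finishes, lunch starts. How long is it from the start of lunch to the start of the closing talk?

The coffee break ends at 3:56 PM − 195 min = 12:41 PM.
Lunch starts at 12:41 PM + 25 min = 1:06 PM.
From 1:06 PM to 3:56 PM is 170 minutes.

170 minutes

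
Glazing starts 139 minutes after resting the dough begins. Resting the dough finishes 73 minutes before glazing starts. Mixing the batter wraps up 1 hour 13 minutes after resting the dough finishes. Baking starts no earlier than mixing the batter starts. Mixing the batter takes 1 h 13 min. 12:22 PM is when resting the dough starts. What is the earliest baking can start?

1:28 PM

Glazing starts at 12:22 PM + 139 min = 2:41 PM.
Resting the dough ends at 2:41 PM − 73 min = 1:28 PM.
Mixing the batter ends at 1:28 PM + 73 min = 2:41 PM.
Mixing the batter starts at 2:41 PM − 73 min = 1:28 PM.
Baking is bounded by mixing the batter, so the earliest it can start is 1:28 PM.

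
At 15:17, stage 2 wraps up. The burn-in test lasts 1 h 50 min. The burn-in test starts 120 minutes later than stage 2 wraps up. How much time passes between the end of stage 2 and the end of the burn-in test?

3 h 50 min

The burn-in test starts at 15:17 + 120 min = 17:17.
The burn-in test ends at 17:17 + 110 min = 19:07.
From 15:17 to 19:07 is 3 h 50 min.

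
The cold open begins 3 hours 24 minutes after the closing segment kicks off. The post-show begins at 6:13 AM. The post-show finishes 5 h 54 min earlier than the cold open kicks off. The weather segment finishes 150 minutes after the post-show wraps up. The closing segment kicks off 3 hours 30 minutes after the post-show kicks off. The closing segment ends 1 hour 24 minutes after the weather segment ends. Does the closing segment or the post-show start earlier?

the post-show

The closing segment starts at 6:13 AM + 210 min = 9:43 AM.
The closing segment starts at 9:43 AM and the post-show starts at 6:13 AM, so the post-show is first.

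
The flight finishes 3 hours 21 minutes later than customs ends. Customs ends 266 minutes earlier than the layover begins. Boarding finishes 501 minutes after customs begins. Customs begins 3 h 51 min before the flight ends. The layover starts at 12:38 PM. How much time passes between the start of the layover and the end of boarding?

Customs ends at 12:38 PM − 266 min = 8:12 AM.
The flight ends at 8:12 AM + 201 min = 11:33 AM.
Customs starts at 11:33 AM − 231 min = 7:42 AM.
Boarding ends at 7:42 AM + 501 min = 4:03 PM.
From 12:38 PM to 4:03 PM is 205 minutes.

205 minutes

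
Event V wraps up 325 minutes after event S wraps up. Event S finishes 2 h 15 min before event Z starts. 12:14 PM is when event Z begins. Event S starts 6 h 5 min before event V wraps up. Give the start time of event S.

Event S ends at 12:14 PM − 135 min = 9:59 AM.
Event V ends at 9:59 AM + 325 min = 3:24 PM.
Event S starts at 3:24 PM − 365 min = 9:19 AM.

9:19 AM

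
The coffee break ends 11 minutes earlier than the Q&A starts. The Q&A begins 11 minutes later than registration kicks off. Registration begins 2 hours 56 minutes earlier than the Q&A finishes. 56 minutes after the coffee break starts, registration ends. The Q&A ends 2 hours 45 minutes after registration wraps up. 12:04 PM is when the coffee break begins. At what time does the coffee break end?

Registration ends at 12:04 PM + 56 min = 1:00 PM.
The Q&A ends at 1:00 PM + 165 min = 3:45 PM.
Registration starts at 3:45 PM − 176 min = 12:49 PM.
The Q&A starts at 12:49 PM + 11 min = 1:00 PM.
The coffee break ends at 1:00 PM − 11 min = 12:49 PM.

12:49 PM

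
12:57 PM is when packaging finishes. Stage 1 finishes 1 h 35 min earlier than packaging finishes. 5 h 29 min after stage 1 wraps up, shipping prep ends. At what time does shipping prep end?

Stage 1 ends at 12:57 PM − 95 min = 11:22 AM.
Shipping prep ends at 11:22 AM + 329 min = 4:51 PM.

4:51 PM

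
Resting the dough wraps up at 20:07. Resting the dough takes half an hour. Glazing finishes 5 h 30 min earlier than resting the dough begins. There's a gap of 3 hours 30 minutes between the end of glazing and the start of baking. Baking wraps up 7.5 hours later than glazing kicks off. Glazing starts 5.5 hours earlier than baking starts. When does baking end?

19:37

Resting the dough starts at 20:07 − 30 min = 19:37.
Glazing ends at 19:37 − 330 min = 14:07.
Baking starts at 14:07 + 210 min = 17:37.
Glazing starts at 17:37 − 330 min = 12:07.
Baking ends at 12:07 + 450 min = 19:37.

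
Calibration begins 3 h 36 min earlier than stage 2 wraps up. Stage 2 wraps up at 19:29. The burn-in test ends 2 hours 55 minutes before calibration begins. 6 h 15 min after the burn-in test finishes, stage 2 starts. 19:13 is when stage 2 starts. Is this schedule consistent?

Calibration starts at 19:29 − 216 min = 15:53.
The burn-in test ends at 15:53 − 175 min = 12:58.
Stage 2 starts at 12:58 + 375 min = 19:13.
That matches the stated 19:13, so the schedule is consistent.

Yes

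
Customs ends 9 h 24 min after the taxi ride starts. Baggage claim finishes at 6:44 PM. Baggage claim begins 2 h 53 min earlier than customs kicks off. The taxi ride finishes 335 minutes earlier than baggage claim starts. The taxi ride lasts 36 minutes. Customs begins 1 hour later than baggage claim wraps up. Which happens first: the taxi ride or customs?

the taxi ride

Customs starts at 6:44 PM + 60 min = 7:44 PM.
Baggage claim starts at 7:44 PM − 173 min = 4:51 PM.
The taxi ride ends at 4:51 PM − 335 min = 11:16 AM.
The taxi ride starts at 11:16 AM − 36 min = 10:40 AM.
The taxi ride starts at 10:40 AM and customs starts at 7:44 PM, so the taxi ride is first.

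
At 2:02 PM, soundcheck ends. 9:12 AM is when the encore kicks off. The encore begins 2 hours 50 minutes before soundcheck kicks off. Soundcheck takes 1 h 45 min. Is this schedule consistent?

No

Soundcheck starts at 2:02 PM − 105 min = 12:17 PM.
The encore starts at 12:17 PM − 170 min = 9:27 AM.
But the encore is also said to start at 9:12 AM — a 15-minute conflict.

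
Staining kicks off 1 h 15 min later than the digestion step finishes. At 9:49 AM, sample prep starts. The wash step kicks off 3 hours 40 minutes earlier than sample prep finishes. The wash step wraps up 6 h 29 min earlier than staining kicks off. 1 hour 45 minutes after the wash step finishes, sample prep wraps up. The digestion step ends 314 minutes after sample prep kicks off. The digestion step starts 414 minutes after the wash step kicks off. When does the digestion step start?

2:48 PM

The digestion step ends at 9:49 AM + 314 min = 3:03 PM.
Staining starts at 3:03 PM + 75 min = 4:18 PM.
The wash step ends at 4:18 PM − 389 min = 9:49 AM.
Sample prep ends at 9:49 AM + 105 min = 11:34 AM.
The wash step starts at 11:34 AM − 220 min = 7:54 AM.
The digestion step starts at 7:54 AM + 414 min = 2:48 PM.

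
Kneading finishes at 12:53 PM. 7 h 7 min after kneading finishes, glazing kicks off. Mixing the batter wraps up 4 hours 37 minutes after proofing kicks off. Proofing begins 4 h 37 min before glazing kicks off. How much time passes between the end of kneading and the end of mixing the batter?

7 hours 7 minutes

Glazing starts at 12:53 PM + 427 min = 8:00 PM.
Proofing starts at 8:00 PM − 277 min = 3:23 PM.
Mixing the batter ends at 3:23 PM + 277 min = 8:00 PM.
From 12:53 PM to 8:00 PM is 7 hours 7 minutes.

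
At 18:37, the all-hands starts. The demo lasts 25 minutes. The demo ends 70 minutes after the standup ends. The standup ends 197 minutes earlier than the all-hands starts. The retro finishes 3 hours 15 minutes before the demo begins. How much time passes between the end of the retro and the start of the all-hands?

The standup ends at 18:37 − 197 min = 15:20.
The demo ends at 15:20 + 70 min = 16:30.
The demo starts at 16:30 − 25 min = 16:05.
The retro ends at 16:05 − 195 min = 12:50.
From 12:50 to 18:37 is 347 minutes.

347 minutes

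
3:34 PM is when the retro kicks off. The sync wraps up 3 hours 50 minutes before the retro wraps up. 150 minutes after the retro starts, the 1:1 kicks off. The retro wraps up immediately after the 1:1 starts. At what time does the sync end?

The 1:1 starts at 3:34 PM + 150 min = 6:04 PM.
So the retro ends at 6:04 PM.
The sync ends at 6:04 PM − 230 min = 2:14 PM.

2:14 PM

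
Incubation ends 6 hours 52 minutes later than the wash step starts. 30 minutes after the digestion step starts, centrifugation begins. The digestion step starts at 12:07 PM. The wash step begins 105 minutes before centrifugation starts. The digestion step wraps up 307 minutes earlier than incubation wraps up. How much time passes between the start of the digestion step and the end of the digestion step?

Centrifugation starts at 12:07 PM + 30 min = 12:37 PM.
The wash step starts at 12:37 PM − 105 min = 10:52 AM.
Incubation ends at 10:52 AM + 412 min = 5:44 PM.
The digestion step ends at 5:44 PM − 307 min = 12:37 PM.
From 12:07 PM to 12:37 PM is half an hour.

half an hour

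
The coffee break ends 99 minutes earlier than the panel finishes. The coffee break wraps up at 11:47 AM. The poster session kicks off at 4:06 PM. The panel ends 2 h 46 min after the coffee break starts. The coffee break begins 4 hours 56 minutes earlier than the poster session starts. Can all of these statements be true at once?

The coffee break starts at 4:06 PM − 296 min = 11:10 AM.
The panel ends at 11:10 AM + 166 min = 1:56 PM.
The coffee break ends at 1:56 PM − 99 min = 12:17 PM.
But the coffee break is also said to end at 11:47 AM — a 30-minute conflict.

No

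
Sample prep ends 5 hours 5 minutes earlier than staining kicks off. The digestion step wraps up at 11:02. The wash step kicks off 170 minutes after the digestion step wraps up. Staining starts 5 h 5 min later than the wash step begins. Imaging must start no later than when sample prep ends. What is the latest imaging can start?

The wash step starts at 11:02 + 170 min = 13:52.
Staining starts at 13:52 + 305 min = 18:57.
Sample prep ends at 18:57 − 305 min = 13:52.
Imaging is bounded by sample prep, so the latest it can start is 13:52.

13:52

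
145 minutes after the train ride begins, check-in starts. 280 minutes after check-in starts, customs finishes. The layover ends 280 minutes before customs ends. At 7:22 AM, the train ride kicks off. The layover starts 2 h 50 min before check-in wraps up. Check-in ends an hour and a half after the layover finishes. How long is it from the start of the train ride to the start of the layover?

Check-in starts at 7:22 AM + 145 min = 9:47 AM.
Customs ends at 9:47 AM + 280 min = 2:27 PM.
The layover ends at 2:27 PM − 280 min = 9:47 AM.
Check-in ends at 9:47 AM + 90 min = 11:17 AM.
The layover starts at 11:17 AM − 170 min = 8:27 AM.
From 7:22 AM to 8:27 AM is 65 minutes.

65 minutes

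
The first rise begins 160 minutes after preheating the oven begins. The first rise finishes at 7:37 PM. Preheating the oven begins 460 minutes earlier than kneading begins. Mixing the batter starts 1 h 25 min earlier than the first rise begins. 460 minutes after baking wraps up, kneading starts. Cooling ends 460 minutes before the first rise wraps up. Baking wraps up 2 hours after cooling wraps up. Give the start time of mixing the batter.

3:12 PM

Cooling ends at 7:37 PM − 460 min = 11:57 AM.
Baking ends at 11:57 AM + 120 min = 1:57 PM.
Kneading starts at 1:57 PM + 460 min = 9:37 PM.
Preheating the oven starts at 9:37 PM − 460 min = 1:57 PM.
The first rise starts at 1:57 PM + 160 min = 4:37 PM.
Mixing the batter starts at 4:37 PM − 85 min = 3:12 PM.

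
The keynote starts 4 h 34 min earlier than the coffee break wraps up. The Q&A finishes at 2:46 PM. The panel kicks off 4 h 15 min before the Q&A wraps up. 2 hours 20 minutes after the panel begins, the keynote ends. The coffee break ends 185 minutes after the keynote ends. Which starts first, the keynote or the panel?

The panel starts at 2:46 PM − 255 min = 10:31 AM.
The keynote ends at 10:31 AM + 140 min = 12:51 PM.
The coffee break ends at 12:51 PM + 185 min = 3:56 PM.
The keynote starts at 3:56 PM − 274 min = 11:22 AM.
The keynote starts at 11:22 AM and the panel starts at 10:31 AM, so the panel is first.

the panel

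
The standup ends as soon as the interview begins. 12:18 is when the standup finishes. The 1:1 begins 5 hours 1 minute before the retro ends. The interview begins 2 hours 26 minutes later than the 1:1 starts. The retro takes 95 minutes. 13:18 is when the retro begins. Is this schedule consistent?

The retro ends at 13:18 + 95 min = 14:53.
The 1:1 starts at 14:53 − 301 min = 09:52.
The interview starts at 09:52 + 146 min = 12:18.
So the standup ends at 12:18.
That matches the stated 12:18, so the schedule is consistent.

Yes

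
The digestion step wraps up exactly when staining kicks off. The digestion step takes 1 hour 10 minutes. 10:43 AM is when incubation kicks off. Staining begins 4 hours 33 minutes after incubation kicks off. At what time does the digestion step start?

2:06 PM

Staining starts at 10:43 AM + 273 min = 3:16 PM.
So the digestion step ends at 3:16 PM.
The digestion step starts at 3:16 PM − 70 min = 2:06 PM.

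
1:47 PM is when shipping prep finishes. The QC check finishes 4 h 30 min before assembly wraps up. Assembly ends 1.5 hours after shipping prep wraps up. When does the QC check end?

Assembly ends at 1:47 PM + 90 min = 3:17 PM.
The QC check ends at 3:17 PM − 270 min = 10:47 AM.

10:47 AM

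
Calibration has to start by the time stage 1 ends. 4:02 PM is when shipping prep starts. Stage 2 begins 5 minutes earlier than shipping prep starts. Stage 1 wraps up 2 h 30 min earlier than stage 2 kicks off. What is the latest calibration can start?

Stage 2 starts at 4:02 PM − 5 min = 3:57 PM.
Stage 1 ends at 3:57 PM − 150 min = 1:27 PM.
Calibration is bounded by stage 1, so the latest it can start is 1:27 PM.

1:27 PM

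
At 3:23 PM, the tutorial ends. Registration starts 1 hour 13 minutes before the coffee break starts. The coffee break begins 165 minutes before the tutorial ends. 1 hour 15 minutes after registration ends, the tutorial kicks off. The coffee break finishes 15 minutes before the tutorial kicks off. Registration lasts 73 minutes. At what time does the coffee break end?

1:38 PM

The coffee break starts at 3:23 PM − 165 min = 12:38 PM.
Registration starts at 12:38 PM − 73 min = 11:25 AM.
Registration ends at 11:25 AM + 73 min = 12:38 PM.
The tutorial starts at 12:38 PM + 75 min = 1:53 PM.
The coffee break ends at 1:53 PM − 15 min = 1:38 PM.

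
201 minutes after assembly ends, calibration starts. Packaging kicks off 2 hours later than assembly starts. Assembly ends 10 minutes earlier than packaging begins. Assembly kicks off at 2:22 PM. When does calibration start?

7:33 PM

Packaging starts at 2:22 PM + 120 min = 4:22 PM.
Assembly ends at 4:22 PM − 10 min = 4:12 PM.
Calibration starts at 4:12 PM + 201 min = 7:33 PM.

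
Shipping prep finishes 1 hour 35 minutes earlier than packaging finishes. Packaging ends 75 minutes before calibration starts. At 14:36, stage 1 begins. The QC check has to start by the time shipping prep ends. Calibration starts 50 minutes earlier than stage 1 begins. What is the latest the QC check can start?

Calibration starts at 14:36 − 50 min = 13:46.
Packaging ends at 13:46 − 75 min = 12:31.
Shipping prep ends at 12:31 − 95 min = 10:56.
The QC check is bounded by shipping prep, so the latest it can start is 10:56.

10:56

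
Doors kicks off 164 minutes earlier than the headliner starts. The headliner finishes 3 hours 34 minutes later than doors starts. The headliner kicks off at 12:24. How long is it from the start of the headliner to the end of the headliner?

50 minutes

Doors starts at 12:24 − 164 min = 09:40.
The headliner ends at 09:40 + 214 min = 13:14.
From 12:24 to 13:14 is 50 minutes.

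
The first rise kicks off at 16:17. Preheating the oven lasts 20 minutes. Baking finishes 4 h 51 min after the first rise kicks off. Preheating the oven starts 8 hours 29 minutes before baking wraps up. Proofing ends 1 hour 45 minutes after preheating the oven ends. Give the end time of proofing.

14:44

Baking ends at 16:17 + 291 min = 21:08.
Preheating the oven starts at 21:08 − 509 min = 12:39.
Preheating the oven ends at 12:39 + 20 min = 12:59.
Proofing ends at 12:59 + 105 min = 14:44.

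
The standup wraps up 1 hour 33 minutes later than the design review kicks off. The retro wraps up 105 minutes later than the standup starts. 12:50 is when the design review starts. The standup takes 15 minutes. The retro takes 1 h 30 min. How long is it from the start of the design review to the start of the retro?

The standup ends at 12:50 + 93 min = 14:23.
The standup starts at 14:23 − 15 min = 14:08.
The retro ends at 14:08 + 105 min = 15:53.
The retro starts at 15:53 − 90 min = 14:23.
From 12:50 to 14:23 is 93 minutes.

93 minutes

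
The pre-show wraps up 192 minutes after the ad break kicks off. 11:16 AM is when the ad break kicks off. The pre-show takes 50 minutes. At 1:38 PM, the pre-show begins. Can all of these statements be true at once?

The pre-show ends at 11:16 AM + 192 min = 2:28 PM.
The pre-show starts at 2:28 PM − 50 min = 1:38 PM.
That matches the stated 1:38 PM, so the schedule is consistent.

Yes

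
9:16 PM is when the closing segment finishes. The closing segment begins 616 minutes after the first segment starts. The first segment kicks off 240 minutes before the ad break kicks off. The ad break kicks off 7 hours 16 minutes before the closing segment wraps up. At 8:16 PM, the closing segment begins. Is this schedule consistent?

The ad break starts at 9:16 PM − 436 min = 2:00 PM.
The first segment starts at 2:00 PM − 240 min = 10:00 AM.
The closing segment starts at 10:00 AM + 616 min = 8:16 PM.
That matches the stated 8:16 PM, so the schedule is consistent.

Yes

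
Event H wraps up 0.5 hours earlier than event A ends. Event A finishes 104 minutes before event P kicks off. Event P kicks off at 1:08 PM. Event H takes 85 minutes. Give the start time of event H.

9:29 AM

Event A ends at 1:08 PM − 104 min = 11:24 AM.
Event H ends at 11:24 AM − 30 min = 10:54 AM.
Event H starts at 10:54 AM − 85 min = 9:29 AM.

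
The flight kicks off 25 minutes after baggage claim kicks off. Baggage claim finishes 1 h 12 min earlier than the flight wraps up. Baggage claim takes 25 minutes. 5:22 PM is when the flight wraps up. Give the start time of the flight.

4:10 PM

Baggage claim ends at 5:22 PM − 72 min = 4:10 PM.
Baggage claim starts at 4:10 PM − 25 min = 3:45 PM.
The flight starts at 3:45 PM + 25 min = 4:10 PM.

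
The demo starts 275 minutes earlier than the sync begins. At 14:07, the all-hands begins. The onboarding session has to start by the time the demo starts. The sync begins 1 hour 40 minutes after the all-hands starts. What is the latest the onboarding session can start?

11:12

The sync starts at 14:07 + 100 min = 15:47.
The demo starts at 15:47 − 275 min = 11:12.
The onboarding session is bounded by the demo, so the latest it can start is 11:12.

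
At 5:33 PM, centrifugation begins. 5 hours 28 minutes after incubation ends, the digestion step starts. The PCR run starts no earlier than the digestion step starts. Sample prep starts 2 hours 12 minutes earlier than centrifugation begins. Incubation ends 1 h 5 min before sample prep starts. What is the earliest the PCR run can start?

7:44 PM

Sample prep starts at 5:33 PM − 132 min = 3:21 PM.
Incubation ends at 3:21 PM − 65 min = 2:16 PM.
The digestion step starts at 2:16 PM + 328 min = 7:44 PM.
The PCR run is bounded by the digestion step, so the earliest it can start is 7:44 PM.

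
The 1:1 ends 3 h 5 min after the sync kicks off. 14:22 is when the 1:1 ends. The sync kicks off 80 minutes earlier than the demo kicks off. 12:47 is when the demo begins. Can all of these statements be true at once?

No

The sync starts at 12:47 − 80 min = 11:27.
The 1:1 ends at 11:27 + 185 min = 14:32.
But the 1:1 is also said to end at 14:22 — a 10-minute conflict.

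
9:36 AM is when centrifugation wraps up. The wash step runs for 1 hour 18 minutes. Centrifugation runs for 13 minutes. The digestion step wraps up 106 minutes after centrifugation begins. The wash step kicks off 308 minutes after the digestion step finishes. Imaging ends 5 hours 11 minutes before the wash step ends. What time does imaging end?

Centrifugation starts at 9:36 AM − 13 min = 9:23 AM.
The digestion step ends at 9:23 AM + 106 min = 11:09 AM.
The wash step starts at 11:09 AM + 308 min = 4:17 PM.
The wash step ends at 4:17 PM + 78 min = 5:35 PM.
Imaging ends at 5:35 PM − 311 min = 12:24 PM.

12:24 PM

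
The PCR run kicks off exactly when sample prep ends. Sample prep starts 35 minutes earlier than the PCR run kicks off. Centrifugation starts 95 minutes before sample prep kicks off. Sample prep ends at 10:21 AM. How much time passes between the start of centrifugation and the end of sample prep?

The PCR run starts at 10:21 AM.
Sample prep starts at 10:21 AM − 35 min = 9:46 AM.
Centrifugation starts at 9:46 AM − 95 min = 8:11 AM.
From 8:11 AM to 10:21 AM is 130 minutes.

130 minutes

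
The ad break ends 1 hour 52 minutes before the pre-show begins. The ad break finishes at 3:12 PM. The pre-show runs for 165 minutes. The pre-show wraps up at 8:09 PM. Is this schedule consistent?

No

The pre-show starts at 8:09 PM − 165 min = 5:24 PM.
The ad break ends at 5:24 PM − 112 min = 3:32 PM.
But the ad break is also said to end at 3:12 PM — a 20-minute conflict.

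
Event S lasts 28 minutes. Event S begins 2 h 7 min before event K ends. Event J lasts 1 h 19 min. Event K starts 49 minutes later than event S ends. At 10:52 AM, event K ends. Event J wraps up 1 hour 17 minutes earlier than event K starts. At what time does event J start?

7:26 AM

Event S starts at 10:52 AM − 127 min = 8:45 AM.
Event S ends at 8:45 AM + 28 min = 9:13 AM.
Event K starts at 9:13 AM + 49 min = 10:02 AM.
Event J ends at 10:02 AM − 77 min = 8:45 AM.
Event J starts at 8:45 AM − 79 min = 7:26 AM.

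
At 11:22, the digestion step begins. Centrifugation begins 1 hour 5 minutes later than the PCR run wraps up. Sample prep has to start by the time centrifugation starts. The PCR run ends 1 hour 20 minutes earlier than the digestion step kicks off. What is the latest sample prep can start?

The PCR run ends at 11:22 − 80 min = 10:02.
Centrifugation starts at 10:02 + 65 min = 11:07.
Sample prep is bounded by centrifugation, so the latest it can start is 11:07.

11:07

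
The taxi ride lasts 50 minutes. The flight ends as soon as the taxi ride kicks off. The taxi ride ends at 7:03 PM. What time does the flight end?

The taxi ride starts at 7:03 PM − 50 min = 6:13 PM.
So the flight ends at 6:13 PM.

6:13 PM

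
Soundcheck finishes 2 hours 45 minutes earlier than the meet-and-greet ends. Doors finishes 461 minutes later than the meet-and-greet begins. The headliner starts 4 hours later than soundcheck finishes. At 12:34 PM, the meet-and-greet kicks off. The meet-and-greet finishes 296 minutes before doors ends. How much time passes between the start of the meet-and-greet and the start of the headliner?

Doors ends at 12:34 PM + 461 min = 8:15 PM.
The meet-and-greet ends at 8:15 PM − 296 min = 3:19 PM.
Soundcheck ends at 3:19 PM − 165 min = 12:34 PM.
The headliner starts at 12:34 PM + 240 min = 4:34 PM.
From 12:34 PM to 4:34 PM is 240 minutes.

240 minutes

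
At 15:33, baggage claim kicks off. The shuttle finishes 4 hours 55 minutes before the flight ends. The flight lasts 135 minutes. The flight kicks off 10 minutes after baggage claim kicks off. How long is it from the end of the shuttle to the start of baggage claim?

2 h 30 min

The flight starts at 15:33 + 10 min = 15:43.
The flight ends at 15:43 + 135 min = 17:58.
The shuttle ends at 17:58 − 295 min = 13:03.
From 13:03 to 15:33 is 2 h 30 min.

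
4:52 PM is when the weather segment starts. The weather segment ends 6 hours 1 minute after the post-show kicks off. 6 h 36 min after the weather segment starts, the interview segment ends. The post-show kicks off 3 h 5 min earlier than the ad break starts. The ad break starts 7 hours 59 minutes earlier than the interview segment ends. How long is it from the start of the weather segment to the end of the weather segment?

The interview segment ends at 4:52 PM + 396 min = 11:28 PM.
The ad break starts at 11:28 PM − 479 min = 3:29 PM.
The post-show starts at 3:29 PM − 185 min = 12:24 PM.
The weather segment ends at 12:24 PM + 361 min = 6:25 PM.
From 4:52 PM to 6:25 PM is 1 h 33 min.

1 h 33 min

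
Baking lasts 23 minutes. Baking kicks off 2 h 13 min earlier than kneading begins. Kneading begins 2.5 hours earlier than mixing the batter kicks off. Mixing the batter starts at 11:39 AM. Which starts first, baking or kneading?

baking

Kneading starts at 11:39 AM − 150 min = 9:09 AM.
Baking starts at 9:09 AM − 133 min = 6:56 AM.
Baking starts at 6:56 AM and kneading starts at 9:09 AM, so baking is first.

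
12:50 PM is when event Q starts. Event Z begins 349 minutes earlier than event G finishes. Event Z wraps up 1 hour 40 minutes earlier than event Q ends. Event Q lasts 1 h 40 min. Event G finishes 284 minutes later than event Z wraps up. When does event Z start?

Event Q ends at 12:50 PM + 100 min = 2:30 PM.
Event Z ends at 2:30 PM − 100 min = 12:50 PM.
Event G ends at 12:50 PM + 284 min = 5:34 PM.
Event Z starts at 5:34 PM − 349 min = 11:45 AM.

11:45 AM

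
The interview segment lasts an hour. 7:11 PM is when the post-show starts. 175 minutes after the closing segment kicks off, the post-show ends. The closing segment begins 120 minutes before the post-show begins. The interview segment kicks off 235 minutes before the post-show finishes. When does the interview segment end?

5:11 PM

The closing segment starts at 7:11 PM − 120 min = 5:11 PM.
The post-show ends at 5:11 PM + 175 min = 8:06 PM.
The interview segment starts at 8:06 PM − 235 min = 4:11 PM.
The interview segment ends at 4:11 PM + 60 min = 5:11 PM.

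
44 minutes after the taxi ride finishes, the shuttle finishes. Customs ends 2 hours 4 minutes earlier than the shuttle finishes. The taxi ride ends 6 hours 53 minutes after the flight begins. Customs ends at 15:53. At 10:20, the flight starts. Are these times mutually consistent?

The taxi ride ends at 10:20 + 413 min = 17:13.
The shuttle ends at 17:13 + 44 min = 17:57.
Customs ends at 17:57 − 124 min = 15:53.
That matches the stated 15:53, so the schedule is consistent.

Yes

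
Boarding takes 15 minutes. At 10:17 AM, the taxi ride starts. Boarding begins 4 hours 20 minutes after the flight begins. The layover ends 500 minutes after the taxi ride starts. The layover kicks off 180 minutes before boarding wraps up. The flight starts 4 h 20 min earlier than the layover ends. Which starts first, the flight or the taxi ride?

the taxi ride

The layover ends at 10:17 AM + 500 min = 6:37 PM.
The flight starts at 6:37 PM − 260 min = 2:17 PM.
The flight starts at 2:17 PM and the taxi ride starts at 10:17 AM, so the taxi ride is first.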